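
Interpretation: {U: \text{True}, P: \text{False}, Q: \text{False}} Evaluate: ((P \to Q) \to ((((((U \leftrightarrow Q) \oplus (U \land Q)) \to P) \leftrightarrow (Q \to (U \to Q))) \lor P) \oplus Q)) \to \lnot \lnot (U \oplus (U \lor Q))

Substituting U=\text{True}, P=\text{False}, Q=\text{False}:
P \to Q = \text{False} \to \text{False} = \text{True}
U \leftrightarrow Q = \text{True} \leftrightarrow \text{False} = \text{False}
U \land Q = \text{True} \land \text{False} = \text{False}
(U \leftrightarrow Q) \oplus (U \land Q) = \text{False} \oplus \text{False} = \text{False}
((U \leftrightarrow Q) \oplus (U \land Q)) \to P = \text{False} \to \text{False} = \text{True}
U \to Q = \text{True} \to \text{False} = \text{False}
Q \to (U \to Q) = \text{False} \to \text{False} = \text{True}
(((U \leftrightarrow Q) \oplus (U \land Q)) \to P) \leftrightarrow (Q \to (U \to Q)) = \text{True} \leftrightarrow \text{True} = \text{True}
((((U \leftrightarrow Q) \oplus (U \land Q)) \to P) \leftrightarrow (Q \to (U \to Q))) \lor P = \text{True} \lor \text{False} = \text{True}
(((((U \leftrightarrow Q) \oplus (U \land Q)) \to P) \leftrightarrow (Q \to (U \to Q))) \lor P) \oplus Q = \text{True} \oplus \text{False} = \text{True}
(P \to Q) \to ((((((U \leftrightarrow Q) \oplus (U \land Q)) \to P) \leftrightarrow (Q \to (U \to Q))) \lor P) \oplus Q) = \text{True} \to \text{True} = \text{True}
U \lor Q = \text{True} \lor \text{False} = \text{True}
U \oplus (U \lor Q) = \text{True} \oplus \text{True} = \text{False}
\lnot (U \oplus (U \lor Q)) = \lnot \text{False} = \text{True}
\lnot \lnot (U \oplus (U \lor Q)) = \lnot \text{True} = \text{False}
((P \to Q) \to ((((((U \leftrightarrow Q) \oplus (U \land Q)) \to P) \leftrightarrow (Q \to (U \to Q))) \lor P) \oplus Q)) \to \lnot \lnot (U \oplus (U \lor Q)) = \text{True} \to \text{False} = \text{False}

\text{False}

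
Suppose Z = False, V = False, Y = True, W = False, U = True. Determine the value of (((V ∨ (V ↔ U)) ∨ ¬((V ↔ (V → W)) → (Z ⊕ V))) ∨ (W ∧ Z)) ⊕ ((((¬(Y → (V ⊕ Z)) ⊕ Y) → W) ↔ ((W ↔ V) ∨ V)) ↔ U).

V ↔ U = False ↔ True = False
V ∨ (V ↔ U) = False ∨ False = False
V → W = False → False = True
V ↔ (V → W) = False ↔ True = False
Z ⊕ V = False ⊕ False = False
(V ↔ (V → W)) → (Z ⊕ V) = False → False = True
¬((V ↔ (V → W)) → (Z ⊕ V)) = ¬True = False
(V ∨ (V ↔ U)) ∨ ¬((V ↔ (V → W)) → (Z ⊕ V)) = False ∨ False = False
W ∧ Z = False ∧ False = False
((V ∨ (V ↔ U)) ∨ ¬((V ↔ (V → W)) → (Z ⊕ V))) ∨ (W ∧ Z) = False ∨ False = False
V ⊕ Z = False ⊕ False = False
Y → (V ⊕ Z) = True → False = False
¬(Y → (V ⊕ Z)) = ¬False = True
¬(Y → (V ⊕ Z)) ⊕ Y = True ⊕ True = False
(¬(Y → (V ⊕ Z)) ⊕ Y) → W = False → False = True
W ↔ V = False ↔ False = True
(W ↔ V) ∨ V = True ∨ False = True
((¬(Y → (V ⊕ Z)) ⊕ Y) → W) ↔ ((W ↔ V) ∨ V) = True ↔ True = True
(((¬(Y → (V ⊕ Z)) ⊕ Y) → W) ↔ ((W ↔ V) ∨ V)) ↔ U = True ↔ True = True
(((V ∨ (V ↔ U)) ∨ ¬((V ↔ (V → W)) → (Z ⊕ V))) ∨ (W ∧ Z)) ⊕ ((((¬(Y → (V ⊕ Z)) ⊕ Y) → W) ↔ ((W ↔ V) ∨ V)) ↔ U) = False ⊕ True = True

True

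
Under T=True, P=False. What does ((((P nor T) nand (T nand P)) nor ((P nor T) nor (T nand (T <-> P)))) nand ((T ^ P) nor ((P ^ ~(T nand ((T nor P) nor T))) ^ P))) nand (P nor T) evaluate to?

P nor T = False nor True = False
T nand P = True nand False = True
(P nor T) nand (T nand P) = False nand True = True
P nor T = False nor True = False
T <-> P = True <-> False = False
T nand (T <-> P) = True nand False = True
(P nor T) nor (T nand (T <-> P)) = False nor True = False
((P nor T) nand (T nand P)) nor ((P nor T) nor (T nand (T <-> P))) = True nor False = False
T ^ P = True ^ False = True
T nor P = True nor False = False
(T nor P) nor T = False nor True = False
T nand ((T nor P) nor T) = True nand False = True
~(T nand ((T nor P) nor T)) = ~True = False
P ^ ~(T nand ((T nor P) nor T)) = False ^ False = False
(P ^ ~(T nand ((T nor P) nor T))) ^ P = False ^ False = False
(T ^ P) nor ((P ^ ~(T nand ((T nor P) nor T))) ^ P) = True nor False = False
(((P nor T) nand (T nand P)) nor ((P nor T) nor (T nand (T <-> P)))) nand ((T ^ P) nor ((P ^ ~(T nand ((T nor P) nor T))) ^ P)) = False nand False = True
P nor T = False nor True = False
((((P nor T) nand (T nand P)) nor ((P nor T) nor (T nand (T <-> P)))) nand ((T ^ P) nor ((P ^ ~(T nand ((T nor P) nor T))) ^ P))) nand (P nor T) = True nand False = True

True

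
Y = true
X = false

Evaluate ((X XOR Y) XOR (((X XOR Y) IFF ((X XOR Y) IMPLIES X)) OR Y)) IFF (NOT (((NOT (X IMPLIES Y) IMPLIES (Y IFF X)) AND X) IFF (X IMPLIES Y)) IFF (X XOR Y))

X XOR Y = false XOR true = true
X XOR Y = false XOR true = true
X XOR Y = false XOR true = true
(X XOR Y) IMPLIES X = true IMPLIES false = false
(X XOR Y) IFF ((X XOR Y) IMPLIES X) = true IFF false = false
((X XOR Y) IFF ((X XOR Y) IMPLIES X)) OR Y = false OR true = true
(X XOR Y) XOR (((X XOR Y) IFF ((X XOR Y) IMPLIES X)) OR Y) = true XOR true = false
X IMPLIES Y = false IMPLIES true = true
NOT (X IMPLIES Y) = NOT true = false
Y IFF X = true IFF false = false
NOT (X IMPLIES Y) IMPLIES (Y IFF X) = false IMPLIES false = true
(NOT (X IMPLIES Y) IMPLIES (Y IFF X)) AND X = true AND false = false
X IMPLIES Y = false IMPLIES true = true
((NOT (X IMPLIES Y) IMPLIES (Y IFF X)) AND X) IFF (X IMPLIES Y) = false IFF true = false
NOT (((NOT (X IMPLIES Y) IMPLIES (Y IFF X)) AND X) IFF (X IMPLIES Y)) = NOT false = true
X XOR Y = false XOR true = true
NOT (((NOT (X IMPLIES Y) IMPLIES (Y IFF X)) AND X) IFF (X IMPLIES Y)) IFF (X XOR Y) = true IFF true = true
((X XOR Y) XOR (((X XOR Y) IFF ((X XOR Y) IMPLIES X)) OR Y)) IFF (NOT (((NOT (X IMPLIES Y) IMPLIES (Y IFF X)) AND X) IFF (X IMPLIES Y)) IFF (X XOR Y)) = false IFF true = false

false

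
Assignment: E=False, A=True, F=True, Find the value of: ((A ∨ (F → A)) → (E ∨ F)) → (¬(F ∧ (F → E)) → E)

False

Substituting E=False, A=True, F=True:
F → A = True → True = True
A ∨ (F → A) = True ∨ True = True
E ∨ F = False ∨ True = True
(A ∨ (F → A)) → (E ∨ F) = True → True = True
F → E = True → False = False
F ∧ (F → E) = True ∧ False = False
¬(F ∧ (F → E)) = ¬False = True
¬(F ∧ (F → E)) → E = True → False = False
((A ∨ (F → A)) → (E ∨ F)) → (¬(F ∧ (F → E)) → E) = True → False = False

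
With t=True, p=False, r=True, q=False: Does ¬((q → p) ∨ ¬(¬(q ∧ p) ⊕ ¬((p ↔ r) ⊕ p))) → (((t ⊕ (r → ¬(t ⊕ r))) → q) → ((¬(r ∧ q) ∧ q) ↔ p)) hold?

True

Substituting t=True, p=False, r=True, q=False:
q → p = False → False = True
q ∧ p = False ∧ False = False
¬(q ∧ p) = ¬False = True
p ↔ r = False ↔ True = False
(p ↔ r) ⊕ p = False ⊕ False = False
¬((p ↔ r) ⊕ p) = ¬False = True
¬(q ∧ p) ⊕ ¬((p ↔ r) ⊕ p) = True ⊕ True = False
¬(¬(q ∧ p) ⊕ ¬((p ↔ r) ⊕ p)) = ¬False = True
(q → p) ∨ ¬(¬(q ∧ p) ⊕ ¬((p ↔ r) ⊕ p)) = True ∨ True = True
¬((q → p) ∨ ¬(¬(q ∧ p) ⊕ ¬((p ↔ r) ⊕ p))) = ¬True = False
t ⊕ r = True ⊕ True = False
¬(t ⊕ r) = ¬False = True
r → ¬(t ⊕ r) = True → True = True
t ⊕ (r → ¬(t ⊕ r)) = True ⊕ True = False
(t ⊕ (r → ¬(t ⊕ r))) → q = False → False = True
r ∧ q = True ∧ False = False
¬(r ∧ q) = ¬False = True
¬(r ∧ q) ∧ q = True ∧ False = False
(¬(r ∧ q) ∧ q) ↔ p = False ↔ False = True
((t ⊕ (r → ¬(t ⊕ r))) → q) → ((¬(r ∧ q) ∧ q) ↔ p) = True → True = True
¬((q → p) ∨ ¬(¬(q ∧ p) ⊕ ¬((p ↔ r) ⊕ p))) → (((t ⊕ (r → ¬(t ⊕ r))) → q) → ((¬(r ∧ q) ∧ q) ↔ p)) = False → True = True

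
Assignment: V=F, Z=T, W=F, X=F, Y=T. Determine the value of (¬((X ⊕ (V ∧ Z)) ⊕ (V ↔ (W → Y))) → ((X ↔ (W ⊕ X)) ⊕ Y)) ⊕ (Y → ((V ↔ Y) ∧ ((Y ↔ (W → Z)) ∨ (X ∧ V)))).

F

V ∧ Z = F ∧ T = F
X ⊕ (V ∧ Z) = F ⊕ F = F
W → Y = F → T = T
V ↔ (W → Y) = F ↔ T = F
(X ⊕ (V ∧ Z)) ⊕ (V ↔ (W → Y)) = F ⊕ F = F
¬((X ⊕ (V ∧ Z)) ⊕ (V ↔ (W → Y))) = ¬F = T
W ⊕ X = F ⊕ F = F
X ↔ (W ⊕ X) = F ↔ F = T
(X ↔ (W ⊕ X)) ⊕ Y = T ⊕ T = F
¬((X ⊕ (V ∧ Z)) ⊕ (V ↔ (W → Y))) → ((X ↔ (W ⊕ X)) ⊕ Y) = T → F = F
V ↔ Y = F ↔ T = F
W → Z = F → T = T
Y ↔ (W → Z) = T ↔ T = T
X ∧ V = F ∧ F = F
(Y ↔ (W → Z)) ∨ (X ∧ V) = T ∨ F = T
(V ↔ Y) ∧ ((Y ↔ (W → Z)) ∨ (X ∧ V)) = F ∧ T = F
Y → ((V ↔ Y) ∧ ((Y ↔ (W → Z)) ∨ (X ∧ V))) = T → F = F
(¬((X ⊕ (V ∧ Z)) ⊕ (V ↔ (W → Y))) → ((X ↔ (W ⊕ X)) ⊕ Y)) ⊕ (Y → ((V ↔ Y) ∧ ((Y ↔ (W → Z)) ∨ (X ∧ V)))) = F ⊕ F = F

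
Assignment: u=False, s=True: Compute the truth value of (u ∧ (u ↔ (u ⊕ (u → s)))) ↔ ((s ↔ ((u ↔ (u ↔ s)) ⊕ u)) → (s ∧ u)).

True

u → s = False → True = True
u ⊕ (u → s) = False ⊕ True = True
u ↔ (u ⊕ (u → s)) = False ↔ True = False
u ∧ (u ↔ (u ⊕ (u → s))) = False ∧ False = False
u ↔ s = False ↔ True = False
u ↔ (u ↔ s) = False ↔ False = True
(u ↔ (u ↔ s)) ⊕ u = True ⊕ False = True
s ↔ ((u ↔ (u ↔ s)) ⊕ u) = True ↔ True = True
s ∧ u = True ∧ False = False
(s ↔ ((u ↔ (u ↔ s)) ⊕ u)) → (s ∧ u) = True → False = False
(u ∧ (u ↔ (u ⊕ (u → s)))) ↔ ((s ↔ ((u ↔ (u ↔ s)) ⊕ u)) → (s ∧ u)) = False ↔ False = True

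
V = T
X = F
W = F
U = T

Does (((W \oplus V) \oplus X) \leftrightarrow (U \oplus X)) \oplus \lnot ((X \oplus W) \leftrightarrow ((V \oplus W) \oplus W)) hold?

F

W \oplus V = F \oplus T = T
(W \oplus V) \oplus X = T \oplus F = T
U \oplus X = T \oplus F = T
((W \oplus V) \oplus X) \leftrightarrow (U \oplus X) = T \leftrightarrow T = T
X \oplus W = F \oplus F = F
V \oplus W = T \oplus F = T
(V \oplus W) \oplus W = T \oplus F = T
(X \oplus W) \leftrightarrow ((V \oplus W) \oplus W) = F \leftrightarrow T = F
\lnot ((X \oplus W) \leftrightarrow ((V \oplus W) \oplus W)) = \lnot F = T
(((W \oplus V) \oplus X) \leftrightarrow (U \oplus X)) \oplus \lnot ((X \oplus W) \leftrightarrow ((V \oplus W) \oplus W)) = T \oplus T = F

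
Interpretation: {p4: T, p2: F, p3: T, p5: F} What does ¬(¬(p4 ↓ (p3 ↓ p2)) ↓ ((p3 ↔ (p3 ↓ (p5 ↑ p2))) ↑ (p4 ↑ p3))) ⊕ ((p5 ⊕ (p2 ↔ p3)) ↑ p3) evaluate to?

F

p3 ↓ p2 = T ↓ F = F
p4 ↓ (p3 ↓ p2) = T ↓ F = F
¬(p4 ↓ (p3 ↓ p2)) = ¬F = T
p5 ↑ p2 = F ↑ F = T
p3 ↓ (p5 ↑ p2) = T ↓ T = F
p3 ↔ (p3 ↓ (p5 ↑ p2)) = T ↔ F = F
p4 ↑ p3 = T ↑ T = F
(p3 ↔ (p3 ↓ (p5 ↑ p2))) ↑ (p4 ↑ p3) = F ↑ F = T
¬(p4 ↓ (p3 ↓ p2)) ↓ ((p3 ↔ (p3 ↓ (p5 ↑ p2))) ↑ (p4 ↑ p3)) = T ↓ T = F
¬(¬(p4 ↓ (p3 ↓ p2)) ↓ ((p3 ↔ (p3 ↓ (p5 ↑ p2))) ↑ (p4 ↑ p3))) = ¬F = T
p2 ↔ p3 = F ↔ T = F
p5 ⊕ (p2 ↔ p3) = F ⊕ F = F
(p5 ⊕ (p2 ↔ p3)) ↑ p3 = F ↑ T = T
¬(¬(p4 ↓ (p3 ↓ p2)) ↓ ((p3 ↔ (p3 ↓ (p5 ↑ p2))) ↑ (p4 ↑ p3))) ⊕ ((p5 ⊕ (p2 ↔ p3)) ↑ p3) = T ⊕ T = F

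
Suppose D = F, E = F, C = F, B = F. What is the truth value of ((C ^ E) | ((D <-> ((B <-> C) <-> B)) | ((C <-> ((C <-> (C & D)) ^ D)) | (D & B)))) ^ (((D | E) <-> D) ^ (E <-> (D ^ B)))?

T

C ^ E = F ^ F = F
B <-> C = F <-> F = T
(B <-> C) <-> B = T <-> F = F
D <-> ((B <-> C) <-> B) = F <-> F = T
C & D = F & F = F
C <-> (C & D) = F <-> F = T
(C <-> (C & D)) ^ D = T ^ F = T
C <-> ((C <-> (C & D)) ^ D) = F <-> T = F
D & B = F & F = F
(C <-> ((C <-> (C & D)) ^ D)) | (D & B) = F | F = F
(D <-> ((B <-> C) <-> B)) | ((C <-> ((C <-> (C & D)) ^ D)) | (D & B)) = T | F = T
(C ^ E) | ((D <-> ((B <-> C) <-> B)) | ((C <-> ((C <-> (C & D)) ^ D)) | (D & B))) = F | T = T
D | E = F | F = F
(D | E) <-> D = F <-> F = T
D ^ B = F ^ F = F
E <-> (D ^ B) = F <-> F = T
((D | E) <-> D) ^ (E <-> (D ^ B)) = T ^ T = F
((C ^ E) | ((D <-> ((B <-> C) <-> B)) | ((C <-> ((C <-> (C & D)) ^ D)) | (D & B)))) ^ (((D | E) <-> D) ^ (E <-> (D ^ B))) = T ^ F = T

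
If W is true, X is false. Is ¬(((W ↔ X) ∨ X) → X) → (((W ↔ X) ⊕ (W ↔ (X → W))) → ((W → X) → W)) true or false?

T

W ↔ X = T ↔ F = F
(W ↔ X) ∨ X = F ∨ F = F
((W ↔ X) ∨ X) → X = F → F = T
¬(((W ↔ X) ∨ X) → X) = ¬T = F
W ↔ X = T ↔ F = F
X → W = F → T = T
W ↔ (X → W) = T ↔ T = T
(W ↔ X) ⊕ (W ↔ (X → W)) = F ⊕ T = T
W → X = T → F = F
(W → X) → W = F → T = T
((W ↔ X) ⊕ (W ↔ (X → W))) → ((W → X) → W) = T → T = T
¬(((W ↔ X) ∨ X) → X) → (((W ↔ X) ⊕ (W ↔ (X → W))) → ((W → X) → W)) = F → T = T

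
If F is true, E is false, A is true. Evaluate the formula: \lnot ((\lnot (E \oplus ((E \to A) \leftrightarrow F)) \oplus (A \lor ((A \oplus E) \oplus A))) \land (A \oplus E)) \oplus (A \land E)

E \to A = \text{False} \to \text{True} = \text{True}
(E \to A) \leftrightarrow F = \text{True} \leftrightarrow \text{True} = \text{True}
E \oplus ((E \to A) \leftrightarrow F) = \text{False} \oplus \text{True} = \text{True}
\lnot (E \oplus ((E \to A) \leftrightarrow F)) = \lnot \text{True} = \text{False}
A \oplus E = \text{True} \oplus \text{False} = \text{True}
(A \oplus E) \oplus A = \text{True} \oplus \text{True} = \text{False}
A \lor ((A \oplus E) \oplus A) = \text{True} \lor \text{False} = \text{True}
\lnot (E \oplus ((E \to A) \leftrightarrow F)) \oplus (A \lor ((A \oplus E) \oplus A)) = \text{False} \oplus \text{True} = \text{True}
A \oplus E = \text{True} \oplus \text{False} = \text{True}
(\lnot (E \oplus ((E \to A) \leftrightarrow F)) \oplus (A \lor ((A \oplus E) \oplus A))) \land (A \oplus E) = \text{True} \land \text{True} = \text{True}
\lnot ((\lnot (E \oplus ((E \to A) \leftrightarrow F)) \oplus (A \lor ((A \oplus E) \oplus A))) \land (A \oplus E)) = \lnot \text{True} = \text{False}
A \land E = \text{True} \land \text{False} = \text{False}
\lnot ((\lnot (E \oplus ((E \to A) \leftrightarrow F)) \oplus (A \lor ((A \oplus E) \oplus A))) \land (A \oplus E)) \oplus (A \land E) = \text{False} \oplus \text{False} = \text{False}

\text{False}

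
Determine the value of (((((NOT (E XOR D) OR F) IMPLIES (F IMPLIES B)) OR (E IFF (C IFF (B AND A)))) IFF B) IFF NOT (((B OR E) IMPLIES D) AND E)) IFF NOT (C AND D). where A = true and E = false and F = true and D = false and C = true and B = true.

E XOR D = false XOR false = false
NOT (E XOR D) = NOT false = true
NOT (E XOR D) OR F = true OR true = true
F IMPLIES B = true IMPLIES true = true
(NOT (E XOR D) OR F) IMPLIES (F IMPLIES B) = true IMPLIES true = true
B AND A = true AND true = true
C IFF (B AND A) = true IFF true = true
E IFF (C IFF (B AND A)) = false IFF true = false
((NOT (E XOR D) OR F) IMPLIES (F IMPLIES B)) OR (E IFF (C IFF (B AND A))) = true OR false = true
(((NOT (E XOR D) OR F) IMPLIES (F IMPLIES B)) OR (E IFF (C IFF (B AND A)))) IFF B = true IFF true = true
B OR E = true OR false = true
(B OR E) IMPLIES D = true IMPLIES false = false
((B OR E) IMPLIES D) AND E = false AND false = false
NOT (((B OR E) IMPLIES D) AND E) = NOT false = true
((((NOT (E XOR D) OR F) IMPLIES (F IMPLIES B)) OR (E IFF (C IFF (B AND A)))) IFF B) IFF NOT (((B OR E) IMPLIES D) AND E) = true IFF true = true
C AND D = true AND false = false
NOT (C AND D) = NOT false = true
(((((NOT (E XOR D) OR F) IMPLIES (F IMPLIES B)) OR (E IFF (C IFF (B AND A)))) IFF B) IFF NOT (((B OR E) IMPLIES D) AND E)) IFF NOT (C AND D) = true IFF true = true

true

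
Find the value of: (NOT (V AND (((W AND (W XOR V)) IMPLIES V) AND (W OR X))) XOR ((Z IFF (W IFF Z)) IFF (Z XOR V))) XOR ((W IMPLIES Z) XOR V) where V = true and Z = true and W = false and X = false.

false

Substituting V=true, Z=true, W=false, X=false:
W XOR V = false XOR true = true
W AND (W XOR V) = false AND true = false
(W AND (W XOR V)) IMPLIES V = false IMPLIES true = true
W OR X = false OR false = false
((W AND (W XOR V)) IMPLIES V) AND (W OR X) = true AND false = false
V AND (((W AND (W XOR V)) IMPLIES V) AND (W OR X)) = true AND false = false
NOT (V AND (((W AND (W XOR V)) IMPLIES V) AND (W OR X))) = NOT false = true
W IFF Z = false IFF true = false
Z IFF (W IFF Z) = true IFF false = false
Z XOR V = true XOR true = false
(Z IFF (W IFF Z)) IFF (Z XOR V) = false IFF false = true
NOT (V AND (((W AND (W XOR V)) IMPLIES V) AND (W OR X))) XOR ((Z IFF (W IFF Z)) IFF (Z XOR V)) = true XOR true = false
W IMPLIES Z = false IMPLIES true = true
(W IMPLIES Z) XOR V = true XOR true = false
(NOT (V AND (((W AND (W XOR V)) IMPLIES V) AND (W OR X))) XOR ((Z IFF (W IFF Z)) IFF (Z XOR V))) XOR ((W IMPLIES Z) XOR V) = false XOR false = false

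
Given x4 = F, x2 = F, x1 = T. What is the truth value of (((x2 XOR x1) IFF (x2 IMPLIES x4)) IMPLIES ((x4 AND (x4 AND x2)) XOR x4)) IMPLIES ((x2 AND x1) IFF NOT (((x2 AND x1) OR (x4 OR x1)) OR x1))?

x2 XOR x1 = F XOR T = T
x2 IMPLIES x4 = F IMPLIES F = T
(x2 XOR x1) IFF (x2 IMPLIES x4) = T IFF T = T
x4 AND x2 = F AND F = F
x4 AND (x4 AND x2) = F AND F = F
(x4 AND (x4 AND x2)) XOR x4 = F XOR F = F
((x2 XOR x1) IFF (x2 IMPLIES x4)) IMPLIES ((x4 AND (x4 AND x2)) XOR x4) = T IMPLIES F = F
x2 AND x1 = F AND T = F
x2 AND x1 = F AND T = F
x4 OR x1 = F OR T = T
(x2 AND x1) OR (x4 OR x1) = F OR T = T
((x2 AND x1) OR (x4 OR x1)) OR x1 = T OR T = T
NOT (((x2 AND x1) OR (x4 OR x1)) OR x1) = NOT T = F
(x2 AND x1) IFF NOT (((x2 AND x1) OR (x4 OR x1)) OR x1) = F IFF F = T
(((x2 XOR x1) IFF (x2 IMPLIES x4)) IMPLIES ((x4 AND (x4 AND x2)) XOR x4)) IMPLIES ((x2 AND x1) IFF NOT (((x2 AND x1) OR (x4 OR x1)) OR x1)) = F IMPLIES T = T

T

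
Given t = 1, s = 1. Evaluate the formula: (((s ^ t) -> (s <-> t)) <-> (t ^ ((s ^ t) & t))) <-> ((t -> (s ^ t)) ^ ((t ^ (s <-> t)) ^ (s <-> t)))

Substituting t=1, s=1:
s ^ t = 1 ^ 1 = 0
s <-> t = 1 <-> 1 = 1
(s ^ t) -> (s <-> t) = 0 -> 1 = 1
s ^ t = 1 ^ 1 = 0
(s ^ t) & t = 0 & 1 = 0
t ^ ((s ^ t) & t) = 1 ^ 0 = 1
((s ^ t) -> (s <-> t)) <-> (t ^ ((s ^ t) & t)) = 1 <-> 1 = 1
s ^ t = 1 ^ 1 = 0
t -> (s ^ t) = 1 -> 0 = 0
s <-> t = 1 <-> 1 = 1
t ^ (s <-> t) = 1 ^ 1 = 0
s <-> t = 1 <-> 1 = 1
(t ^ (s <-> t)) ^ (s <-> t) = 0 ^ 1 = 1
(t -> (s ^ t)) ^ ((t ^ (s <-> t)) ^ (s <-> t)) = 0 ^ 1 = 1
(((s ^ t) -> (s <-> t)) <-> (t ^ ((s ^ t) & t))) <-> ((t -> (s ^ t)) ^ ((t ^ (s <-> t)) ^ (s <-> t))) = 1 <-> 1 = 1

1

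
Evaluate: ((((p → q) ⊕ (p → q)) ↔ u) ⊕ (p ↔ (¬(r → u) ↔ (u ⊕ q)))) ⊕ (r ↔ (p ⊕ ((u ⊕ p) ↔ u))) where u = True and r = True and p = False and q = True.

p → q = False → True = True
p → q = False → True = True
(p → q) ⊕ (p → q) = True ⊕ True = False
((p → q) ⊕ (p → q)) ↔ u = False ↔ True = False
r → u = True → True = True
¬(r → u) = ¬True = False
u ⊕ q = True ⊕ True = False
¬(r → u) ↔ (u ⊕ q) = False ↔ False = True
p ↔ (¬(r → u) ↔ (u ⊕ q)) = False ↔ True = False
(((p → q) ⊕ (p → q)) ↔ u) ⊕ (p ↔ (¬(r → u) ↔ (u ⊕ q))) = False ⊕ False = False
u ⊕ p = True ⊕ False = True
(u ⊕ p) ↔ u = True ↔ True = True
p ⊕ ((u ⊕ p) ↔ u) = False ⊕ True = True
r ↔ (p ⊕ ((u ⊕ p) ↔ u)) = True ↔ True = True
((((p → q) ⊕ (p → q)) ↔ u) ⊕ (p ↔ (¬(r → u) ↔ (u ⊕ q)))) ⊕ (r ↔ (p ⊕ ((u ⊕ p) ↔ u))) = False ⊕ True = True

True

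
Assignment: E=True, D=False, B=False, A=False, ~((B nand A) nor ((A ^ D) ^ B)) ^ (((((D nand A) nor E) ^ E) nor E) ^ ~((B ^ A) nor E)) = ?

B nand A = False nand False = True
A ^ D = False ^ False = False
(A ^ D) ^ B = False ^ False = False
(B nand A) nor ((A ^ D) ^ B) = True nor False = False
~((B nand A) nor ((A ^ D) ^ B)) = ~False = True
D nand A = False nand False = True
(D nand A) nor E = True nor True = False
((D nand A) nor E) ^ E = False ^ True = True
(((D nand A) nor E) ^ E) nor E = True nor True = False
B ^ A = False ^ False = False
(B ^ A) nor E = False nor True = False
~((B ^ A) nor E) = ~False = True
((((D nand A) nor E) ^ E) nor E) ^ ~((B ^ A) nor E) = False ^ True = True
~((B nand A) nor ((A ^ D) ^ B)) ^ (((((D nand A) nor E) ^ E) nor E) ^ ~((B ^ A) nor E)) = True ^ True = False

False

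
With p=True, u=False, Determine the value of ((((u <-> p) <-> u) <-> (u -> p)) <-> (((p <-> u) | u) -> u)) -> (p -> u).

False

Substituting p=True, u=False:
u <-> p = False <-> True = False
(u <-> p) <-> u = False <-> False = True
u -> p = False -> True = True
((u <-> p) <-> u) <-> (u -> p) = True <-> True = True
p <-> u = True <-> False = False
(p <-> u) | u = False | False = False
((p <-> u) | u) -> u = False -> False = True
(((u <-> p) <-> u) <-> (u -> p)) <-> (((p <-> u) | u) -> u) = True <-> True = True
p -> u = True -> False = False
((((u <-> p) <-> u) <-> (u -> p)) <-> (((p <-> u) | u) -> u)) -> (p -> u) = True -> False = False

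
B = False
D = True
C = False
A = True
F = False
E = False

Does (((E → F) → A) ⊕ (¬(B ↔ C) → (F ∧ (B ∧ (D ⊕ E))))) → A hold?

Substituting B=False, D=True, C=False, A=True, F=False, E=False:
E → F = False → False = True
(E → F) → A = True → True = True
B ↔ C = False ↔ False = True
¬(B ↔ C) = ¬True = False
D ⊕ E = True ⊕ False = True
B ∧ (D ⊕ E) = False ∧ True = False
F ∧ (B ∧ (D ⊕ E)) = False ∧ False = False
¬(B ↔ C) → (F ∧ (B ∧ (D ⊕ E))) = False → False = True
((E → F) → A) ⊕ (¬(B ↔ C) → (F ∧ (B ∧ (D ⊕ E)))) = True ⊕ True = False
(((E → F) → A) ⊕ (¬(B ↔ C) → (F ∧ (B ∧ (D ⊕ E))))) → A = False → True = True

True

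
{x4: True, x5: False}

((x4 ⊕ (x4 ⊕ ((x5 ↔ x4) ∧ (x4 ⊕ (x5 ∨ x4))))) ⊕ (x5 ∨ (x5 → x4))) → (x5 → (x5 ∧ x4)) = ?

True

Substituting x4=True, x5=False:
x5 ↔ x4 = False ↔ True = False
x5 ∨ x4 = False ∨ True = True
x4 ⊕ (x5 ∨ x4) = True ⊕ True = False
(x5 ↔ x4) ∧ (x4 ⊕ (x5 ∨ x4)) = False ∧ False = False
x4 ⊕ ((x5 ↔ x4) ∧ (x4 ⊕ (x5 ∨ x4))) = True ⊕ False = True
x4 ⊕ (x4 ⊕ ((x5 ↔ x4) ∧ (x4 ⊕ (x5 ∨ x4)))) = True ⊕ True = False
x5 → x4 = False → True = True
x5 ∨ (x5 → x4) = False ∨ True = True
(x4 ⊕ (x4 ⊕ ((x5 ↔ x4) ∧ (x4 ⊕ (x5 ∨ x4))))) ⊕ (x5 ∨ (x5 → x4)) = False ⊕ True = True
x5 ∧ x4 = False ∧ True = False
x5 → (x5 ∧ x4) = False → False = True
((x4 ⊕ (x4 ⊕ ((x5 ↔ x4) ∧ (x4 ⊕ (x5 ∨ x4))))) ⊕ (x5 ∨ (x5 → x4))) → (x5 → (x5 ∧ x4)) = True → True = True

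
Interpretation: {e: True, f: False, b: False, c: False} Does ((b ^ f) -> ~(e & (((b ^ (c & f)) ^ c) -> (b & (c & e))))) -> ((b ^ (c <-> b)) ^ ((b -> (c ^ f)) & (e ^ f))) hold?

False

b ^ f = False ^ False = False
c & f = False & False = False
b ^ (c & f) = False ^ False = False
(b ^ (c & f)) ^ c = False ^ False = False
c & e = False & True = False
b & (c & e) = False & False = False
((b ^ (c & f)) ^ c) -> (b & (c & e)) = False -> False = True
e & (((b ^ (c & f)) ^ c) -> (b & (c & e))) = True & True = True
~(e & (((b ^ (c & f)) ^ c) -> (b & (c & e)))) = ~True = False
(b ^ f) -> ~(e & (((b ^ (c & f)) ^ c) -> (b & (c & e)))) = False -> False = True
c <-> b = False <-> False = True
b ^ (c <-> b) = False ^ True = True
c ^ f = False ^ False = False
b -> (c ^ f) = False -> False = True
e ^ f = True ^ False = True
(b -> (c ^ f)) & (e ^ f) = True & True = True
(b ^ (c <-> b)) ^ ((b -> (c ^ f)) & (e ^ f)) = True ^ True = False
((b ^ f) -> ~(e & (((b ^ (c & f)) ^ c) -> (b & (c & e))))) -> ((b ^ (c <-> b)) ^ ((b -> (c ^ f)) & (e ^ f))) = True -> False = False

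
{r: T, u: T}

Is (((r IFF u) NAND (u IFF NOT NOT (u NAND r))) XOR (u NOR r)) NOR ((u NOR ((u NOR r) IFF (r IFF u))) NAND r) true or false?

r IFF u = T IFF T = T
u NAND r = T NAND T = F
NOT (u NAND r) = NOT F = T
NOT NOT (u NAND r) = NOT T = F
u IFF NOT NOT (u NAND r) = T IFF F = F
(r IFF u) NAND (u IFF NOT NOT (u NAND r)) = T NAND F = T
u NOR r = T NOR T = F
((r IFF u) NAND (u IFF NOT NOT (u NAND r))) XOR (u NOR r) = T XOR F = T
u NOR r = T NOR T = F
r IFF u = T IFF T = T
(u NOR r) IFF (r IFF u) = F IFF T = F
u NOR ((u NOR r) IFF (r IFF u)) = T NOR F = F
(u NOR ((u NOR r) IFF (r IFF u))) NAND r = F NAND T = T
(((r IFF u) NAND (u IFF NOT NOT (u NAND r))) XOR (u NOR r)) NOR ((u NOR ((u NOR r) IFF (r IFF u))) NAND r) = T NOR T = F

F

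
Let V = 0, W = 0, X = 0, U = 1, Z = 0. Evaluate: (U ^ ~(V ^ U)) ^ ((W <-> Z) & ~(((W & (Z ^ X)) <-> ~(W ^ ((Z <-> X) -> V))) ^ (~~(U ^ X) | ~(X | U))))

1

V ^ U = 0 ^ 1 = 1
~(V ^ U) = ~1 = 0
U ^ ~(V ^ U) = 1 ^ 0 = 1
W <-> Z = 0 <-> 0 = 1
Z ^ X = 0 ^ 0 = 0
W & (Z ^ X) = 0 & 0 = 0
Z <-> X = 0 <-> 0 = 1
(Z <-> X) -> V = 1 -> 0 = 0
W ^ ((Z <-> X) -> V) = 0 ^ 0 = 0
~(W ^ ((Z <-> X) -> V)) = ~0 = 1
(W & (Z ^ X)) <-> ~(W ^ ((Z <-> X) -> V)) = 0 <-> 1 = 0
U ^ X = 1 ^ 0 = 1
~(U ^ X) = ~1 = 0
~~(U ^ X) = ~0 = 1
X | U = 0 | 1 = 1
~(X | U) = ~1 = 0
~~(U ^ X) | ~(X | U) = 1 | 0 = 1
((W & (Z ^ X)) <-> ~(W ^ ((Z <-> X) -> V))) ^ (~~(U ^ X) | ~(X | U)) = 0 ^ 1 = 1
~(((W & (Z ^ X)) <-> ~(W ^ ((Z <-> X) -> V))) ^ (~~(U ^ X) | ~(X | U))) = ~1 = 0
(W <-> Z) & ~(((W & (Z ^ X)) <-> ~(W ^ ((Z <-> X) -> V))) ^ (~~(U ^ X) | ~(X | U))) = 1 & 0 = 0
(U ^ ~(V ^ U)) ^ ((W <-> Z) & ~(((W & (Z ^ X)) <-> ~(W ^ ((Z <-> X) -> V))) ^ (~~(U ^ X) | ~(X | U)))) = 1 ^ 0 = 1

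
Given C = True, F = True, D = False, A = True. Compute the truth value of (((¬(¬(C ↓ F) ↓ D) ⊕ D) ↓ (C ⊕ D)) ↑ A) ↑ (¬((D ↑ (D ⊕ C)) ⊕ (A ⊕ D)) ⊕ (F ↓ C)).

False

C ↓ F = True ↓ True = False
¬(C ↓ F) = ¬False = True
¬(C ↓ F) ↓ D = True ↓ False = False
¬(¬(C ↓ F) ↓ D) = ¬False = True
¬(¬(C ↓ F) ↓ D) ⊕ D = True ⊕ False = True
C ⊕ D = True ⊕ False = True
(¬(¬(C ↓ F) ↓ D) ⊕ D) ↓ (C ⊕ D) = True ↓ True = False
((¬(¬(C ↓ F) ↓ D) ⊕ D) ↓ (C ⊕ D)) ↑ A = False ↑ True = True
D ⊕ C = False ⊕ True = True
D ↑ (D ⊕ C) = False ↑ True = True
A ⊕ D = True ⊕ False = True
(D ↑ (D ⊕ C)) ⊕ (A ⊕ D) = True ⊕ True = False
¬((D ↑ (D ⊕ C)) ⊕ (A ⊕ D)) = ¬False = True
F ↓ C = True ↓ True = False
¬((D ↑ (D ⊕ C)) ⊕ (A ⊕ D)) ⊕ (F ↓ C) = True ⊕ False = True
(((¬(¬(C ↓ F) ↓ D) ⊕ D) ↓ (C ⊕ D)) ↑ A) ↑ (¬((D ↑ (D ⊕ C)) ⊕ (A ⊕ D)) ⊕ (F ↓ C)) = True ↑ True = False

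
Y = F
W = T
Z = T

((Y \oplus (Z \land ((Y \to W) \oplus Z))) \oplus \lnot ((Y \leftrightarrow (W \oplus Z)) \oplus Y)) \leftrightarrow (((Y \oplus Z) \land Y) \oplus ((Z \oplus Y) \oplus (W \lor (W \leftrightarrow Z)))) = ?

Y \to W = F \to T = T
(Y \to W) \oplus Z = T \oplus T = F
Z \land ((Y \to W) \oplus Z) = T \land F = F
Y \oplus (Z \land ((Y \to W) \oplus Z)) = F \oplus F = F
W \oplus Z = T \oplus T = F
Y \leftrightarrow (W \oplus Z) = F \leftrightarrow F = T
(Y \leftrightarrow (W \oplus Z)) \oplus Y = T \oplus F = T
\lnot ((Y \leftrightarrow (W \oplus Z)) \oplus Y) = \lnot T = F
(Y \oplus (Z \land ((Y \to W) \oplus Z))) \oplus \lnot ((Y \leftrightarrow (W \oplus Z)) \oplus Y) = F \oplus F = F
Y \oplus Z = F \oplus T = T
(Y \oplus Z) \land Y = T \land F = F
Z \oplus Y = T \oplus F = T
W \leftrightarrow Z = T \leftrightarrow T = T
W \lor (W \leftrightarrow Z) = T \lor T = T
(Z \oplus Y) \oplus (W \lor (W \leftrightarrow Z)) = T \oplus T = F
((Y \oplus Z) \land Y) \oplus ((Z \oplus Y) \oplus (W \lor (W \leftrightarrow Z))) = F \oplus F = F
((Y \oplus (Z \land ((Y \to W) \oplus Z))) \oplus \lnot ((Y \leftrightarrow (W \oplus Z)) \oplus Y)) \leftrightarrow (((Y \oplus Z) \land Y) \oplus ((Z \oplus Y) \oplus (W \lor (W \leftrightarrow Z)))) = F \leftrightarrow F = T

T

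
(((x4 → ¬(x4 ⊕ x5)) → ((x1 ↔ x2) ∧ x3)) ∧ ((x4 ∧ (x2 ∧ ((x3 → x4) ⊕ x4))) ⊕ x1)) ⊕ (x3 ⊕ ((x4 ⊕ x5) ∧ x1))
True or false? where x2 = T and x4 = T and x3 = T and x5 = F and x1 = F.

x4 ⊕ x5 = T ⊕ F = T
¬(x4 ⊕ x5) = ¬T = F
x4 → ¬(x4 ⊕ x5) = T → F = F
x1 ↔ x2 = F ↔ T = F
(x1 ↔ x2) ∧ x3 = F ∧ T = F
(x4 → ¬(x4 ⊕ x5)) → ((x1 ↔ x2) ∧ x3) = F → F = T
x3 → x4 = T → T = T
(x3 → x4) ⊕ x4 = T ⊕ T = F
x2 ∧ ((x3 → x4) ⊕ x4) = T ∧ F = F
x4 ∧ (x2 ∧ ((x3 → x4) ⊕ x4)) = T ∧ F = F
(x4 ∧ (x2 ∧ ((x3 → x4) ⊕ x4))) ⊕ x1 = F ⊕ F = F
((x4 → ¬(x4 ⊕ x5)) → ((x1 ↔ x2) ∧ x3)) ∧ ((x4 ∧ (x2 ∧ ((x3 → x4) ⊕ x4))) ⊕ x1) = T ∧ F = F
x4 ⊕ x5 = T ⊕ F = T
(x4 ⊕ x5) ∧ x1 = T ∧ F = F
x3 ⊕ ((x4 ⊕ x5) ∧ x1) = T ⊕ F = T
(((x4 → ¬(x4 ⊕ x5)) → ((x1 ↔ x2) ∧ x3)) ∧ ((x4 ∧ (x2 ∧ ((x3 → x4) ⊕ x4))) ⊕ x1)) ⊕ (x3 ⊕ ((x4 ⊕ x5) ∧ x1)) = F ⊕ T = T

T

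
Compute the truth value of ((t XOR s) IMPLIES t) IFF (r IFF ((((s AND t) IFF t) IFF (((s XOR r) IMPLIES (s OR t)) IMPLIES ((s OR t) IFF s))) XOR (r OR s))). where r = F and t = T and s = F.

t XOR s = T XOR F = T
(t XOR s) IMPLIES t = T IMPLIES T = T
s AND t = F AND T = F
(s AND t) IFF t = F IFF T = F
s XOR r = F XOR F = F
s OR t = F OR T = T
(s XOR r) IMPLIES (s OR t) = F IMPLIES T = T
s OR t = F OR T = T
(s OR t) IFF s = T IFF F = F
((s XOR r) IMPLIES (s OR t)) IMPLIES ((s OR t) IFF s) = T IMPLIES F = F
((s AND t) IFF t) IFF (((s XOR r) IMPLIES (s OR t)) IMPLIES ((s OR t) IFF s)) = F IFF F = T
r OR s = F OR F = F
(((s AND t) IFF t) IFF (((s XOR r) IMPLIES (s OR t)) IMPLIES ((s OR t) IFF s))) XOR (r OR s) = T XOR F = T
r IFF ((((s AND t) IFF t) IFF (((s XOR r) IMPLIES (s OR t)) IMPLIES ((s OR t) IFF s))) XOR (r OR s)) = F IFF T = F
((t XOR s) IMPLIES t) IFF (r IFF ((((s AND t) IFF t) IFF (((s XOR r) IMPLIES (s OR t)) IMPLIES ((s OR t) IFF s))) XOR (r OR s))) = T IFF F = F

F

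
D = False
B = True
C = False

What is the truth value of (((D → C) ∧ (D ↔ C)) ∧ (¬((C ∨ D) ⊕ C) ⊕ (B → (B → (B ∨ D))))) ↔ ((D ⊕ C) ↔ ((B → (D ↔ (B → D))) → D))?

D → C = False → False = True
D ↔ C = False ↔ False = True
(D → C) ∧ (D ↔ C) = True ∧ True = True
C ∨ D = False ∨ False = False
(C ∨ D) ⊕ C = False ⊕ False = False
¬((C ∨ D) ⊕ C) = ¬False = True
B ∨ D = True ∨ False = True
B → (B ∨ D) = True → True = True
B → (B → (B ∨ D)) = True → True = True
¬((C ∨ D) ⊕ C) ⊕ (B → (B → (B ∨ D))) = True ⊕ True = False
((D → C) ∧ (D ↔ C)) ∧ (¬((C ∨ D) ⊕ C) ⊕ (B → (B → (B ∨ D)))) = True ∧ False = False
D ⊕ C = False ⊕ False = False
B → D = True → False = False
D ↔ (B → D) = False ↔ False = True
B → (D ↔ (B → D)) = True → True = True
(B → (D ↔ (B → D))) → D = True → False = False
(D ⊕ C) ↔ ((B → (D ↔ (B → D))) → D) = False ↔ False = True
(((D → C) ∧ (D ↔ C)) ∧ (¬((C ∨ D) ⊕ C) ⊕ (B → (B → (B ∨ D))))) ↔ ((D ⊕ C) ↔ ((B → (D ↔ (B → D))) → D)) = False ↔ True = False

False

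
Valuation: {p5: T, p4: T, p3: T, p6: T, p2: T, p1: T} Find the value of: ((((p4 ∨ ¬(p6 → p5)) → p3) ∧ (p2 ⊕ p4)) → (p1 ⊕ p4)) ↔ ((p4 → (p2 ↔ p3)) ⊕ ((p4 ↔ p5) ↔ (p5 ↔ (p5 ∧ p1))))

p6 → p5 = T → T = T
¬(p6 → p5) = ¬T = F
p4 ∨ ¬(p6 → p5) = T ∨ F = T
(p4 ∨ ¬(p6 → p5)) → p3 = T → T = T
p2 ⊕ p4 = T ⊕ T = F
((p4 ∨ ¬(p6 → p5)) → p3) ∧ (p2 ⊕ p4) = T ∧ F = F
p1 ⊕ p4 = T ⊕ T = F
(((p4 ∨ ¬(p6 → p5)) → p3) ∧ (p2 ⊕ p4)) → (p1 ⊕ p4) = F → F = T
p2 ↔ p3 = T ↔ T = T
p4 → (p2 ↔ p3) = T → T = T
p4 ↔ p5 = T ↔ T = T
p5 ∧ p1 = T ∧ T = T
p5 ↔ (p5 ∧ p1) = T ↔ T = T
(p4 ↔ p5) ↔ (p5 ↔ (p5 ∧ p1)) = T ↔ T = T
(p4 → (p2 ↔ p3)) ⊕ ((p4 ↔ p5) ↔ (p5 ↔ (p5 ∧ p1))) = T ⊕ T = F
((((p4 ∨ ¬(p6 → p5)) → p3) ∧ (p2 ⊕ p4)) → (p1 ⊕ p4)) ↔ ((p4 → (p2 ↔ p3)) ⊕ ((p4 ↔ p5) ↔ (p5 ↔ (p5 ∧ p1)))) = T ↔ F = F

F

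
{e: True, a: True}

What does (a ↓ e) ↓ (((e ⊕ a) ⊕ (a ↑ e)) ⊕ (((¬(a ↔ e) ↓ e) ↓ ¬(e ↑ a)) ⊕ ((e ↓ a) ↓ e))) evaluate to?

Substituting e=True, a=True:
a ↓ e = True ↓ True = False
e ⊕ a = True ⊕ True = False
a ↑ e = True ↑ True = False
(e ⊕ a) ⊕ (a ↑ e) = False ⊕ False = False
a ↔ e = True ↔ True = True
¬(a ↔ e) = ¬True = False
¬(a ↔ e) ↓ e = False ↓ True = False
e ↑ a = True ↑ True = False
¬(e ↑ a) = ¬False = True
(¬(a ↔ e) ↓ e) ↓ ¬(e ↑ a) = False ↓ True = False
e ↓ a = True ↓ True = False
(e ↓ a) ↓ e = False ↓ True = False
((¬(a ↔ e) ↓ e) ↓ ¬(e ↑ a)) ⊕ ((e ↓ a) ↓ e) = False ⊕ False = False
((e ⊕ a) ⊕ (a ↑ e)) ⊕ (((¬(a ↔ e) ↓ e) ↓ ¬(e ↑ a)) ⊕ ((e ↓ a) ↓ e)) = False ⊕ False = False
(a ↓ e) ↓ (((e ⊕ a) ⊕ (a ↑ e)) ⊕ (((¬(a ↔ e) ↓ e) ↓ ¬(e ↑ a)) ⊕ ((e ↓ a) ↓ e))) = False ↓ False = True

True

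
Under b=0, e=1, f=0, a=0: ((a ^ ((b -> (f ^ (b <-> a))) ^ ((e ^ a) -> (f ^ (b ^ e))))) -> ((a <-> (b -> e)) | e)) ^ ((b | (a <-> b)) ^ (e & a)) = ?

b <-> a = 0 <-> 0 = 1
f ^ (b <-> a) = 0 ^ 1 = 1
b -> (f ^ (b <-> a)) = 0 -> 1 = 1
e ^ a = 1 ^ 0 = 1
b ^ e = 0 ^ 1 = 1
f ^ (b ^ e) = 0 ^ 1 = 1
(e ^ a) -> (f ^ (b ^ e)) = 1 -> 1 = 1
(b -> (f ^ (b <-> a))) ^ ((e ^ a) -> (f ^ (b ^ e))) = 1 ^ 1 = 0
a ^ ((b -> (f ^ (b <-> a))) ^ ((e ^ a) -> (f ^ (b ^ e)))) = 0 ^ 0 = 0
b -> e = 0 -> 1 = 1
a <-> (b -> e) = 0 <-> 1 = 0
(a <-> (b -> e)) | e = 0 | 1 = 1
(a ^ ((b -> (f ^ (b <-> a))) ^ ((e ^ a) -> (f ^ (b ^ e))))) -> ((a <-> (b -> e)) | e) = 0 -> 1 = 1
a <-> b = 0 <-> 0 = 1
b | (a <-> b) = 0 | 1 = 1
e & a = 1 & 0 = 0
(b | (a <-> b)) ^ (e & a) = 1 ^ 0 = 1
((a ^ ((b -> (f ^ (b <-> a))) ^ ((e ^ a) -> (f ^ (b ^ e))))) -> ((a <-> (b -> e)) | e)) ^ ((b | (a <-> b)) ^ (e & a)) = 1 ^ 1 = 0

0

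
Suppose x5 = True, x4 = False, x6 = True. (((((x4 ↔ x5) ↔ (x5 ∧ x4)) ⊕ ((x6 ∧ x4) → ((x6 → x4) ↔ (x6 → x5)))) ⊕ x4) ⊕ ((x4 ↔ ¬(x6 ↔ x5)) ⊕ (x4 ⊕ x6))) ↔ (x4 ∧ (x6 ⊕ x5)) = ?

True

x4 ↔ x5 = False ↔ True = False
x5 ∧ x4 = True ∧ False = False
(x4 ↔ x5) ↔ (x5 ∧ x4) = False ↔ False = True
x6 ∧ x4 = True ∧ False = False
x6 → x4 = True → False = False
x6 → x5 = True → True = True
(x6 → x4) ↔ (x6 → x5) = False ↔ True = False
(x6 ∧ x4) → ((x6 → x4) ↔ (x6 → x5)) = False → False = True
((x4 ↔ x5) ↔ (x5 ∧ x4)) ⊕ ((x6 ∧ x4) → ((x6 → x4) ↔ (x6 → x5))) = True ⊕ True = False
(((x4 ↔ x5) ↔ (x5 ∧ x4)) ⊕ ((x6 ∧ x4) → ((x6 → x4) ↔ (x6 → x5)))) ⊕ x4 = False ⊕ False = False
x6 ↔ x5 = True ↔ True = True
¬(x6 ↔ x5) = ¬True = False
x4 ↔ ¬(x6 ↔ x5) = False ↔ False = True
x4 ⊕ x6 = False ⊕ True = True
(x4 ↔ ¬(x6 ↔ x5)) ⊕ (x4 ⊕ x6) = True ⊕ True = False
((((x4 ↔ x5) ↔ (x5 ∧ x4)) ⊕ ((x6 ∧ x4) → ((x6 → x4) ↔ (x6 → x5)))) ⊕ x4) ⊕ ((x4 ↔ ¬(x6 ↔ x5)) ⊕ (x4 ⊕ x6)) = False ⊕ False = False
x6 ⊕ x5 = True ⊕ True = False
x4 ∧ (x6 ⊕ x5) = False ∧ False = False
(((((x4 ↔ x5) ↔ (x5 ∧ x4)) ⊕ ((x6 ∧ x4) → ((x6 → x4) ↔ (x6 → x5)))) ⊕ x4) ⊕ ((x4 ↔ ¬(x6 ↔ x5)) ⊕ (x4 ⊕ x6))) ↔ (x4 ∧ (x6 ⊕ x5)) = False ↔ False = True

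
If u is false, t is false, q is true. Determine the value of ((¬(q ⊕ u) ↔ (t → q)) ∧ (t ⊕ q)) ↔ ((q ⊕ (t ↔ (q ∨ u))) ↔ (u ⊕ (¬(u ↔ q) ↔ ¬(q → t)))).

q ⊕ u = T ⊕ F = T
¬(q ⊕ u) = ¬T = F
t → q = F → T = T
¬(q ⊕ u) ↔ (t → q) = F ↔ T = F
t ⊕ q = F ⊕ T = T
(¬(q ⊕ u) ↔ (t → q)) ∧ (t ⊕ q) = F ∧ T = F
q ∨ u = T ∨ F = T
t ↔ (q ∨ u) = F ↔ T = F
q ⊕ (t ↔ (q ∨ u)) = T ⊕ F = T
u ↔ q = F ↔ T = F
¬(u ↔ q) = ¬F = T
q → t = T → F = F
¬(q → t) = ¬F = T
¬(u ↔ q) ↔ ¬(q → t) = T ↔ T = T
u ⊕ (¬(u ↔ q) ↔ ¬(q → t)) = F ⊕ T = T
(q ⊕ (t ↔ (q ∨ u))) ↔ (u ⊕ (¬(u ↔ q) ↔ ¬(q → t))) = T ↔ T = T
((¬(q ⊕ u) ↔ (t → q)) ∧ (t ⊕ q)) ↔ ((q ⊕ (t ↔ (q ∨ u))) ↔ (u ⊕ (¬(u ↔ q) ↔ ¬(q → t)))) = F ↔ T = F

F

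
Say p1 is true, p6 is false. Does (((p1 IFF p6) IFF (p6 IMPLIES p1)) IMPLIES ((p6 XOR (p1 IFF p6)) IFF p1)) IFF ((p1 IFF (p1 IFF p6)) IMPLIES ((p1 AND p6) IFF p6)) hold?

p1 IFF p6 = true IFF false = false
p6 IMPLIES p1 = false IMPLIES true = true
(p1 IFF p6) IFF (p6 IMPLIES p1) = false IFF true = false
p1 IFF p6 = true IFF false = false
p6 XOR (p1 IFF p6) = false XOR false = false
(p6 XOR (p1 IFF p6)) IFF p1 = false IFF true = false
((p1 IFF p6) IFF (p6 IMPLIES p1)) IMPLIES ((p6 XOR (p1 IFF p6)) IFF p1) = false IMPLIES false = true
p1 IFF p6 = true IFF false = false
p1 IFF (p1 IFF p6) = true IFF false = false
p1 AND p6 = true AND false = false
(p1 AND p6) IFF p6 = false IFF false = true
(p1 IFF (p1 IFF p6)) IMPLIES ((p1 AND p6) IFF p6) = false IMPLIES true = true
(((p1 IFF p6) IFF (p6 IMPLIES p1)) IMPLIES ((p6 XOR (p1 IFF p6)) IFF p1)) IFF ((p1 IFF (p1 IFF p6)) IMPLIES ((p1 AND p6) IFF p6)) = true IFF true = true

true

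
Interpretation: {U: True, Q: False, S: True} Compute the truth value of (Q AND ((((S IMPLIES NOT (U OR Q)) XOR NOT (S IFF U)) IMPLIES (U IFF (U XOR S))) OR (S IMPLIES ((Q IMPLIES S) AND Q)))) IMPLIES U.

Substituting U=True, Q=False, S=True:
U OR Q = True OR False = True
NOT (U OR Q) = NOT True = False
S IMPLIES NOT (U OR Q) = True IMPLIES False = False
S IFF U = True IFF True = True
NOT (S IFF U) = NOT True = False
(S IMPLIES NOT (U OR Q)) XOR NOT (S IFF U) = False XOR False = False
U XOR S = True XOR True = False
U IFF (U XOR S) = True IFF False = False
((S IMPLIES NOT (U OR Q)) XOR NOT (S IFF U)) IMPLIES (U IFF (U XOR S)) = False IMPLIES False = True
Q IMPLIES S = False IMPLIES True = True
(Q IMPLIES S) AND Q = True AND False = False
S IMPLIES ((Q IMPLIES S) AND Q) = True IMPLIES False = False
(((S IMPLIES NOT (U OR Q)) XOR NOT (S IFF U)) IMPLIES (U IFF (U XOR S))) OR (S IMPLIES ((Q IMPLIES S) AND Q)) = True OR False = True
Q AND ((((S IMPLIES NOT (U OR Q)) XOR NOT (S IFF U)) IMPLIES (U IFF (U XOR S))) OR (S IMPLIES ((Q IMPLIES S) AND Q))) = False AND True = False
(Q AND ((((S IMPLIES NOT (U OR Q)) XOR NOT (S IFF U)) IMPLIES (U IFF (U XOR S))) OR (S IMPLIES ((Q IMPLIES S) AND Q)))) IMPLIES U = False IMPLIES True = True

True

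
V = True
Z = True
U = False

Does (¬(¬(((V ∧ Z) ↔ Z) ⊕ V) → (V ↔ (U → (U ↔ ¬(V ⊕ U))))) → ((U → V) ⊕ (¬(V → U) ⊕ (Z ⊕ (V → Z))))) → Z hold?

True

Substituting V=True, Z=True, U=False:
V ∧ Z = True ∧ True = True
(V ∧ Z) ↔ Z = True ↔ True = True
((V ∧ Z) ↔ Z) ⊕ V = True ⊕ True = False
¬(((V ∧ Z) ↔ Z) ⊕ V) = ¬False = True
V ⊕ U = True ⊕ False = True
¬(V ⊕ U) = ¬True = False
U ↔ ¬(V ⊕ U) = False ↔ False = True
U → (U ↔ ¬(V ⊕ U)) = False → True = True
V ↔ (U → (U ↔ ¬(V ⊕ U))) = True ↔ True = True
¬(((V ∧ Z) ↔ Z) ⊕ V) → (V ↔ (U → (U ↔ ¬(V ⊕ U)))) = True → True = True
¬(¬(((V ∧ Z) ↔ Z) ⊕ V) → (V ↔ (U → (U ↔ ¬(V ⊕ U))))) = ¬True = False
U → V = False → True = True
V → U = True → False = False
¬(V → U) = ¬False = True
V → Z = True → True = True
Z ⊕ (V → Z) = True ⊕ True = False
¬(V → U) ⊕ (Z ⊕ (V → Z)) = True ⊕ False = True
(U → V) ⊕ (¬(V → U) ⊕ (Z ⊕ (V → Z))) = True ⊕ True = False
¬(¬(((V ∧ Z) ↔ Z) ⊕ V) → (V ↔ (U → (U ↔ ¬(V ⊕ U))))) → ((U → V) ⊕ (¬(V → U) ⊕ (Z ⊕ (V → Z)))) = False → False = True
(¬(¬(((V ∧ Z) ↔ Z) ⊕ V) → (V ↔ (U → (U ↔ ¬(V ⊕ U))))) → ((U → V) ⊕ (¬(V → U) ⊕ (Z ⊕ (V → Z))))) → Z = True → True = True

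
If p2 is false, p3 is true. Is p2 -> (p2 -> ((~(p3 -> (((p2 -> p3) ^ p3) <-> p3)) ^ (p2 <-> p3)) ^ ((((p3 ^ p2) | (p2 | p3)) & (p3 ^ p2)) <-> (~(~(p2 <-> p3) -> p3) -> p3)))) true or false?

True

p2 -> p3 = False -> True = True
(p2 -> p3) ^ p3 = True ^ True = False
((p2 -> p3) ^ p3) <-> p3 = False <-> True = False
p3 -> (((p2 -> p3) ^ p3) <-> p3) = True -> False = False
~(p3 -> (((p2 -> p3) ^ p3) <-> p3)) = ~False = True
p2 <-> p3 = False <-> True = False
~(p3 -> (((p2 -> p3) ^ p3) <-> p3)) ^ (p2 <-> p3) = True ^ False = True
p3 ^ p2 = True ^ False = True
p2 | p3 = False | True = True
(p3 ^ p2) | (p2 | p3) = True | True = True
p3 ^ p2 = True ^ False = True
((p3 ^ p2) | (p2 | p3)) & (p3 ^ p2) = True & True = True
p2 <-> p3 = False <-> True = False
~(p2 <-> p3) = ~False = True
~(p2 <-> p3) -> p3 = True -> True = True
~(~(p2 <-> p3) -> p3) = ~True = False
~(~(p2 <-> p3) -> p3) -> p3 = False -> True = True
(((p3 ^ p2) | (p2 | p3)) & (p3 ^ p2)) <-> (~(~(p2 <-> p3) -> p3) -> p3) = True <-> True = True
(~(p3 -> (((p2 -> p3) ^ p3) <-> p3)) ^ (p2 <-> p3)) ^ ((((p3 ^ p2) | (p2 | p3)) & (p3 ^ p2)) <-> (~(~(p2 <-> p3) -> p3) -> p3)) = True ^ True = False
p2 -> ((~(p3 -> (((p2 -> p3) ^ p3) <-> p3)) ^ (p2 <-> p3)) ^ ((((p3 ^ p2) | (p2 | p3)) & (p3 ^ p2)) <-> (~(~(p2 <-> p3) -> p3) -> p3))) = False -> False = True
p2 -> (p2 -> ((~(p3 -> (((p2 -> p3) ^ p3) <-> p3)) ^ (p2 <-> p3)) ^ ((((p3 ^ p2) | (p2 | p3)) & (p3 ^ p2)) <-> (~(~(p2 <-> p3) -> p3) -> p3)))) = False -> True = True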